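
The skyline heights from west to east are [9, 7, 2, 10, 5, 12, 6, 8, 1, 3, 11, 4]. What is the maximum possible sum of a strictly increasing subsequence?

32

Let S[i] be the best sum of a strictly increasing subsequence ending at i:
i:      1  2  3  4  5  6  7  8  9 10 11 12
a[i]:   9  7  2 10  5 12  6  8  1  3 11  4
S:      9  7  2 19  7 31 13 21  1  5 32  9
Maximum is 32 (e.g. 2 + 5 + 6 + 8 + 11).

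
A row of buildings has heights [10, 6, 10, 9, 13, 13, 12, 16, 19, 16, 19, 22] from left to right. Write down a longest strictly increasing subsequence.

6, 10, 13, 16, 19, 22

Patience tails give the LIS length; then backtrack through the dp parents:
10 → extends → [10]
6 → replaces 10 → [6]
10 → extends → [6, 10]
9 → replaces 10 → [6, 9]
13 → extends → [6, 9, 13]
13 → already a tail → [6, 9, 13]
12 → replaces 13 → [6, 9, 12]
16 → extends → [6, 9, 12, 16]
19 → extends → [6, 9, 12, 16, 19]
16 → already a tail → [6, 9, 12, 16, 19]
19 → already a tail → [6, 9, 12, 16, 19]
22 → extends → [6, 9, 12, 16, 19, 22]
Length 6; one witness is 6, 10, 13, 16, 19, 22.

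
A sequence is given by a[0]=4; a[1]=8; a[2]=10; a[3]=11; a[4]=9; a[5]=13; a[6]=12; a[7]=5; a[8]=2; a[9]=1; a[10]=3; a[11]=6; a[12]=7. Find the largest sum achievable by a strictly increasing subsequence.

Let S[i] be the best sum of a strictly increasing subsequence ending at i:
i:      0  1  2  3  4  5  6  7  8  9 10 11 12
a[i]:   4  8 10 11  9 13 12  5  2  1  3  6  7
S:      4 12 22 33 21 46 45  9  2  1  5 15 22
Maximum is 46 (e.g. 4 + 8 + 10 + 11 + 13).

46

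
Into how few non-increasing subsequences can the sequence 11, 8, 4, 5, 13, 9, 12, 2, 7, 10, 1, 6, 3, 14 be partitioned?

Place each on the leftmost legal pile:
11 → new pile 1 (tops now [11])
8 → pile 1 (tops now [8])
4 → pile 1 (tops now [4])
5 → new pile 2 (tops now [4, 5])
13 → new pile 3 (tops now [4, 5, 13])
9 → pile 3 (tops now [4, 5, 9])
12 → new pile 4 (tops now [4, 5, 9, 12])
2 → pile 1 (tops now [2, 5, 9, 12])
7 → pile 3 (tops now [2, 5, 7, 12])
10 → pile 4 (tops now [2, 5, 7, 10])
1 → pile 1 (tops now [1, 5, 7, 10])
6 → pile 3 (tops now [1, 5, 6, 10])
3 → pile 2 (tops now [1, 3, 6, 10])
14 → new pile 5 (tops now [1, 3, 6, 10, 14])
Five piles.

5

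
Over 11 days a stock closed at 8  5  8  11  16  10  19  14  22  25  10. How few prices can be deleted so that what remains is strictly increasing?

4

Fewest deletions = n − (longest strictly increasing subsequence).
i:      1  2  3  4  5  6  7  8  9 10 11
a[i]:   8  5  8 11 16 10 19 14 22 25 10
dp:     1  1  2  3  4  3  5  4  6  7  3
max dp = 7, so deletions = 11 − 7 = 4.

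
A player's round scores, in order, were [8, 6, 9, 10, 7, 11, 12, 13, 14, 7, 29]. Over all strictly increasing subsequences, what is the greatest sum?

Let S[i] be the best sum of a strictly increasing subsequence ending at i:
i:       1   2   3   4   5   6   7   8   9  10  11
a[i]:    8   6   9  10   7  11  12  13  14   7  29
S:       8   6  17  27  13  38  50  63  77  13 106
Maximum is 106 (e.g. 8 + 9 + 10 + 11 + 12 + 13 + 14 + 29).

106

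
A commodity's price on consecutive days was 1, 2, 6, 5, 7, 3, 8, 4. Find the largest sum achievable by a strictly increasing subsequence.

Let S[i] be the best sum of a strictly increasing subsequence ending at i:
i:      1  2  3  4  5  6  7  8
a[i]:   1  2  6  5  7  3  8  4
S:      1  3  9  8 16  6 24 10
Maximum is 24 (e.g. 1 + 2 + 6 + 7 + 8).

24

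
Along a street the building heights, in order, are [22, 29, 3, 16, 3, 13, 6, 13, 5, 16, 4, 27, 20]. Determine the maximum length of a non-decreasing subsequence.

Let dp[i] be the length of the longest such subsequence ending at index i:
i:      1  2  3  4  5  6  7  8  9 10 11 12 13
a[i]:  22 29  3 16  3 13  6 13  5 16  4 27 20
dp:     1  2  1  2  2  3  3  4  3  5  3  6  6
Maximum dp value is 6.

6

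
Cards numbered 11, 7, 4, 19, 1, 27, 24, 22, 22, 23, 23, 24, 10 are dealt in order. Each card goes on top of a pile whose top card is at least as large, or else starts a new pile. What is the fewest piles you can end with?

Place each on the leftmost legal pile:
11 → new pile 1 (tops now [11])
7 → pile 1 (tops now [7])
4 → pile 1 (tops now [4])
19 → new pile 2 (tops now [4, 19])
1 → pile 1 (tops now [1, 19])
27 → new pile 3 (tops now [1, 19, 27])
24 → pile 3 (tops now [1, 19, 24])
22 → pile 3 (tops now [1, 19, 22])
22 → pile 3 (tops now [1, 19, 22])
23 → new pile 4 (tops now [1, 19, 22, 23])
23 → pile 4 (tops now [1, 19, 22, 23])
24 → new pile 5 (tops now [1, 19, 22, 23, 24])
10 → pile 2 (tops now [1, 10, 22, 23, 24])
Five piles.

5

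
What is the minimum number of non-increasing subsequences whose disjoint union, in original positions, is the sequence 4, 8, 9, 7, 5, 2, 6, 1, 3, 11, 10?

Place each on the leftmost legal pile:
4 → new pile 1 (tops now [4])
8 → new pile 2 (tops now [4, 8])
9 → new pile 3 (tops now [4, 8, 9])
7 → pile 2 (tops now [4, 7, 9])
5 → pile 2 (tops now [4, 5, 9])
2 → pile 1 (tops now [2, 5, 9])
6 → pile 3 (tops now [2, 5, 6])
1 → pile 1 (tops now [1, 5, 6])
3 → pile 2 (tops now [1, 3, 6])
11 → new pile 4 (tops now [1, 3, 6, 11])
10 → pile 4 (tops now [1, 3, 6, 10])
Four piles.

4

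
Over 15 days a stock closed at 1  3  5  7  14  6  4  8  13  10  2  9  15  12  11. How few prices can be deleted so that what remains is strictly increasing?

Fewest deletions = n − (longest strictly increasing subsequence).
i:      1  2  3  4  5  6  7  8  9 10 11 12 13 14 15
a[i]:   1  3  5  7 14  6  4  8 13 10  2  9 15 12 11
dp:     1  2  3  4  5  4  3  5  6  6  2  6  7  7  7
max dp = 7, so deletions = 15 − 7 = 8.

8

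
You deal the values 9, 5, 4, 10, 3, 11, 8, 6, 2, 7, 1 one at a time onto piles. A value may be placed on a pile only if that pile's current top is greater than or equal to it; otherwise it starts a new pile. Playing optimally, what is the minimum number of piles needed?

Place each on the leftmost legal pile:
9 → new pile 1 (tops now [9])
5 → pile 1 (tops now [5])
4 → pile 1 (tops now [4])
10 → new pile 2 (tops now [4, 10])
3 → pile 1 (tops now [3, 10])
11 → new pile 3 (tops now [3, 10, 11])
8 → pile 2 (tops now [3, 8, 11])
6 → pile 2 (tops now [3, 6, 11])
2 → pile 1 (tops now [2, 6, 11])
7 → pile 3 (tops now [2, 6, 7])
1 → pile 1 (tops now [1, 6, 7])
Three piles.

3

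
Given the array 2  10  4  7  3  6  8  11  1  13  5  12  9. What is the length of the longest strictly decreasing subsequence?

Let dp[i] be the longest strictly decreasing subsequence ending at i:
i:      1  2  3  4  5  6  7  8  9 10 11 12 13
a[i]:   2 10  4  7  3  6  8 11  1 13  5 12  9
dp:     1  1  2  2  3  3  2  1  4  1  4  2  3
Maximum is 4.

4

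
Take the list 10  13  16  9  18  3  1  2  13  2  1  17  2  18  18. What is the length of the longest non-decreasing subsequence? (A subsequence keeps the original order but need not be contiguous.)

6

Track the smallest tail for each achievable length (allowing ties):
10 → extends → [10]
13 → extends → [10, 13]
16 → extends → [10, 13, 16]
9 → replaces 10 → [9, 13, 16]
18 → extends → [9, 13, 16, 18]
3 → replaces 9 → [3, 13, 16, 18]
1 → replaces 3 → [1, 13, 16, 18]
2 → replaces 13 → [1, 2, 16, 18]
13 → replaces 16 → [1, 2, 13, 18]
2 → replaces 13 → [1, 2, 2, 18]
1 → replaces 2 → [1, 1, 2, 18]
17 → replaces 18 → [1, 1, 2, 17]
2 → replaces 17 → [1, 1, 2, 2]
18 → extends → [1, 1, 2, 2, 18]
18 → extends → [1, 1, 2, 2, 18, 18]
Six tails, so the longest non-decreasing subsequence has length 6 (e.g. 10, 13, 16, 18, 18, 18).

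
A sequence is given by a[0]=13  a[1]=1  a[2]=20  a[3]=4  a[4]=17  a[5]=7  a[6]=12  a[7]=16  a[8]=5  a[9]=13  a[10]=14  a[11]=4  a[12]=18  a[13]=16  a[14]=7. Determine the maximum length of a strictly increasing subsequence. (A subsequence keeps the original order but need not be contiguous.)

7

Track the smallest tail for each achievable length (strict):
13 → extends → [13]
1 → replaces 13 → [1]
20 → extends → [1, 20]
4 → replaces 20 → [1, 4]
17 → extends → [1, 4, 17]
7 → replaces 17 → [1, 4, 7]
12 → extends → [1, 4, 7, 12]
16 → extends → [1, 4, 7, 12, 16]
5 → replaces 7 → [1, 4, 5, 12, 16]
13 → replaces 16 → [1, 4, 5, 12, 13]
14 → extends → [1, 4, 5, 12, 13, 14]
4 → already a tail → [1, 4, 5, 12, 13, 14]
18 → extends → [1, 4, 5, 12, 13, 14, 18]
16 → replaces 18 → [1, 4, 5, 12, 13, 14, 16]
7 → replaces 12 → [1, 4, 5, 7, 13, 14, 16]
Seven tails, so the longest strictly increasing subsequence has length 7 (e.g. 1, 4, 7, 12, 13, 14, 18).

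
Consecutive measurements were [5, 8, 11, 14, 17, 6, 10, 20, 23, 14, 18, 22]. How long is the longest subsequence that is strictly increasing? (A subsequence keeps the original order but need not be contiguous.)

7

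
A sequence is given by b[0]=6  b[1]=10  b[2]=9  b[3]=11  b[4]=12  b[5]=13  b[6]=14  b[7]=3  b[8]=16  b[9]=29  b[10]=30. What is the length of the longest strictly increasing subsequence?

Track the smallest tail for each achievable length (strict):
6 → extends → [6]
10 → extends → [6, 10]
9 → replaces 10 → [6, 9]
11 → extends → [6, 9, 11]
12 → extends → [6, 9, 11, 12]
13 → extends → [6, 9, 11, 12, 13]
14 → extends → [6, 9, 11, 12, 13, 14]
3 → replaces 6 → [3, 9, 11, 12, 13, 14]
16 → extends → [3, 9, 11, 12, 13, 14, 16]
29 → extends → [3, 9, 11, 12, 13, 14, 16, 29]
30 → extends → [3, 9, 11, 12, 13, 14, 16, 29, 30]
Nine tails, so the longest strictly increasing subsequence has length 9 (e.g. 6, 10, 11, 12, 13, 14, 16, 29, 30).

9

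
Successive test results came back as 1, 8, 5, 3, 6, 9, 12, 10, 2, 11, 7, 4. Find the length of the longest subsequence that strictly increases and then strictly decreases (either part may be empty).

inc[i] = longest strictly increasing subsequence ending at i; dec[i] = longest strictly decreasing subsequence starting at i:
i:      1  2  3  4  5  6  7  8  9 10 11 12
a[i]:   1  8  5  3  6  9 12 10  2 11  7  4
inc:    1  2  2  2  3  4  5  5  2  6  4  3
dec:    1  4  3  2  2  3  4  3  1  3  2  1
Best peak at i=7 (value 12): inc=5, dec=4, length 5+4−1 = 8.

8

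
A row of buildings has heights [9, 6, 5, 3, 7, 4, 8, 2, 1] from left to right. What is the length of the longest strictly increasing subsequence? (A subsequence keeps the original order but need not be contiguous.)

3

Track the smallest tail for each achievable length (strict):
9 → extends → [9]
6 → replaces 9 → [6]
5 → replaces 6 → [5]
3 → replaces 5 → [3]
7 → extends → [3, 7]
4 → replaces 7 → [3, 4]
8 → extends → [3, 4, 8]
2 → replaces 3 → [2, 4, 8]
1 → replaces 2 → [1, 4, 8]
Three tails, so the longest strictly increasing subsequence has length 3 (e.g. 6, 7, 8).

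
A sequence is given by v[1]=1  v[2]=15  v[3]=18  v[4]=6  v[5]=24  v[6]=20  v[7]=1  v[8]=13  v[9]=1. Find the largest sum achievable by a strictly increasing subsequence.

Let S[i] be the best sum of a strictly increasing subsequence ending at i:
i:      1  2  3  4  5  6  7  8  9
v[i]:   1 15 18  6 24 20  1 13  1
S:      1 16 34  7 58 54  1 20  1
Maximum is 58 (e.g. 1 + 15 + 18 + 24).

58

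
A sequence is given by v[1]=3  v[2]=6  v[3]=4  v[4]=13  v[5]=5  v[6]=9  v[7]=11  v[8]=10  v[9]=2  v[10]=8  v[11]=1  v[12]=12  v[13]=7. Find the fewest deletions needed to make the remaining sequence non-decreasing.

Fewest deletions = n − (longest non-decreasing subsequence).
Patience tails:
3 → extends → [3]
6 → extends → [3, 6]
4 → replaces 6 → [3, 4]
13 → extends → [3, 4, 13]
5 → replaces 13 → [3, 4, 5]
9 → extends → [3, 4, 5, 9]
11 → extends → [3, 4, 5, 9, 11]
10 → replaces 11 → [3, 4, 5, 9, 10]
2 → replaces 3 → [2, 4, 5, 9, 10]
8 → replaces 9 → [2, 4, 5, 8, 10]
1 → replaces 2 → [1, 4, 5, 8, 10]
12 → extends → [1, 4, 5, 8, 10, 12]
7 → replaces 8 → [1, 4, 5, 7, 10, 12]
Longest non-decreasing subsequence has length 6, so deletions = 13 − 6 = 7.

7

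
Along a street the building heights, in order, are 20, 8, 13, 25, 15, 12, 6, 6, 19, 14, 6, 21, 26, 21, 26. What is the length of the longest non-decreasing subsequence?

Track the smallest tail for each achievable length (allowing ties):
20 → extends → [20]
8 → replaces 20 → [8]
13 → extends → [8, 13]
25 → extends → [8, 13, 25]
15 → replaces 25 → [8, 13, 15]
12 → replaces 13 → [8, 12, 15]
6 → replaces 8 → [6, 12, 15]
6 → replaces 12 → [6, 6, 15]
19 → extends → [6, 6, 15, 19]
14 → replaces 15 → [6, 6, 14, 19]
6 → replaces 14 → [6, 6, 6, 19]
21 → extends → [6, 6, 6, 19, 21]
26 → extends → [6, 6, 6, 19, 21, 26]
21 → replaces 26 → [6, 6, 6, 19, 21, 21]
26 → extends → [6, 6, 6, 19, 21, 21, 26]
Seven tails, so the longest non-decreasing subsequence has length 7 (e.g. 8, 13, 15, 19, 21, 26, 26).

7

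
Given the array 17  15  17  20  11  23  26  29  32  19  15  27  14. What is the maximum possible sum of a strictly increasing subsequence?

Let S[i] be the best sum of a strictly increasing subsequence ending at i:
i:       1   2   3   4   5   6   7   8   9  10  11  12  13
a[i]:   17  15  17  20  11  23  26  29  32  19  15  27  14
S:      17  15  32  52  11  75 101 130 162  51  26 128  25
Maximum is 162 (e.g. 15 + 17 + 20 + 23 + 26 + 29 + 32).

162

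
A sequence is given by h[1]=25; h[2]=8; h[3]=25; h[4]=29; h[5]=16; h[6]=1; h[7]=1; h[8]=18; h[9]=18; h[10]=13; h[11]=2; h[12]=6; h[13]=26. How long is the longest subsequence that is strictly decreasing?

4

Let dp[i] be the longest strictly decreasing subsequence ending at i:
i:      1  2  3  4  5  6  7  8  9 10 11 12 13
h[i]:  25  8 25 29 16  1  1 18 18 13  2  6 26
dp:     1  2  1  1  2  3  3  2  2  3  4  4  2
Maximum is 4.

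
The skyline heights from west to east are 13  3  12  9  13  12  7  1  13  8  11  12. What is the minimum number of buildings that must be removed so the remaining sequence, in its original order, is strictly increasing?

7

Fewest deletions = n − (longest strictly increasing subsequence).
i:      1  2  3  4  5  6  7  8  9 10 11 12
a[i]:  13  3 12  9 13 12  7  1 13  8 11 12
dp:     1  1  2  2  3  3  2  1  4  3  4  5
max dp = 5, so deletions = 12 − 5 = 7.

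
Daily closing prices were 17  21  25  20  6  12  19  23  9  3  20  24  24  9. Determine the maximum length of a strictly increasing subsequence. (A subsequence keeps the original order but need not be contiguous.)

5

Let dp[i] be the length of the longest such subsequence ending at index i:
i:      1  2  3  4  5  6  7  8  9 10 11 12 13 14
a[i]:  17 21 25 20  6 12 19 23  9  3 20 24 24  9
dp:     1  2  3  2  1  2  3  4  2  1  4  5  5  2
Maximum dp value is 5.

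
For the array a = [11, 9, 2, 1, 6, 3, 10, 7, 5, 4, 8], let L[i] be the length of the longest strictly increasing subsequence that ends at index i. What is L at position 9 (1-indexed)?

dp[i] = 1 + max{dp[j] : j<i, a[j]<a[i]} (or 1 if no such j):
i:      1  2  3  4  5  6  7  8  9 10 11
a[i]:  11  9  2  1  6  3 10  7  5  4  8
dp:     1  1  1  1  2  2  3  3  3  3  4
At index 9 the value is 3.

3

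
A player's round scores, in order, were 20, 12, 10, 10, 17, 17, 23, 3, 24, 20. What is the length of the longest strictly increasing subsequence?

Track the smallest tail for each achievable length (strict):
20 → extends → [20]
12 → replaces 20 → [12]
10 → replaces 12 → [10]
10 → already a tail → [10]
17 → extends → [10, 17]
17 → already a tail → [10, 17]
23 → extends → [10, 17, 23]
3 → replaces 10 → [3, 17, 23]
24 → extends → [3, 17, 23, 24]
20 → replaces 23 → [3, 17, 20, 24]
Four tails, so the longest strictly increasing subsequence has length 4 (e.g. 12, 17, 23, 24).

4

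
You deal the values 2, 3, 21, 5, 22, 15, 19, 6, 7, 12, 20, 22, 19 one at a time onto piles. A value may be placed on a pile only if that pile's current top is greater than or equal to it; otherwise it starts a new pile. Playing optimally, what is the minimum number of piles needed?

The minimum number of non-increasing subsequences covering a sequence equals the length of its longest strictly increasing subsequence.
LIS length is 8 (e.g. 2, 3, 5, 6, 7, 12, 20, 22), so 8 piles are needed.

8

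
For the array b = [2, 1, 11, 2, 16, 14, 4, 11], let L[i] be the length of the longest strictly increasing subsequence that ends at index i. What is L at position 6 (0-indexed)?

3

dp[i] = 1 + max{dp[j] : j<i, b[j]<b[i]} (or 1 if no such j):
i:      0  1  2  3  4  5  6  7
b[i]:   2  1 11  2 16 14  4 11
dp:     1  1  2  2  3  3  3  4
At index 6 the value is 3.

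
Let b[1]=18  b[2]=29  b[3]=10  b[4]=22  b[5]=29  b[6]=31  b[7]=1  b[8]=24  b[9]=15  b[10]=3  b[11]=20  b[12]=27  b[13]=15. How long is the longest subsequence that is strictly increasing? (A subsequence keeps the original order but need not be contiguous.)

Track the smallest tail for each achievable length (strict):
18 → extends → [18]
29 → extends → [18, 29]
10 → replaces 18 → [10, 29]
22 → replaces 29 → [10, 22]
29 → extends → [10, 22, 29]
31 → extends → [10, 22, 29, 31]
1 → replaces 10 → [1, 22, 29, 31]
24 → replaces 29 → [1, 22, 24, 31]
15 → replaces 22 → [1, 15, 24, 31]
3 → replaces 15 → [1, 3, 24, 31]
20 → replaces 24 → [1, 3, 20, 31]
27 → replaces 31 → [1, 3, 20, 27]
15 → replaces 20 → [1, 3, 15, 27]
Four tails, so the longest strictly increasing subsequence has length 4 (e.g. 18, 22, 29, 31).

4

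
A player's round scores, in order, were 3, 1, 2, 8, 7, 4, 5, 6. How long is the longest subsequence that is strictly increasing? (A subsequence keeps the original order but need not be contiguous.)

5

Track the smallest tail for each achievable length (strict):
3 → extends → [3]
1 → replaces 3 → [1]
2 → extends → [1, 2]
8 → extends → [1, 2, 8]
7 → replaces 8 → [1, 2, 7]
4 → replaces 7 → [1, 2, 4]
5 → extends → [1, 2, 4, 5]
6 → extends → [1, 2, 4, 5, 6]
Five tails, so the longest strictly increasing subsequence has length 5 (e.g. 1, 2, 4, 5, 6).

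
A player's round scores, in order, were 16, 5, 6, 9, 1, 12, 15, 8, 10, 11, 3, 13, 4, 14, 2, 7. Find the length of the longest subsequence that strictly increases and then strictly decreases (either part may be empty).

inc[i] = longest strictly increasing subsequence ending at i; dec[i] = longest strictly decreasing subsequence starting at i:
i:      1  2  3  4  5  6  7  8  9 10 11 12 13 14 15 16
a[i]:  16  5  6  9  1 12 15  8 10 11  3 13  4 14  2  7
inc:    1  1  2  3  1  4  5  3  4  5  2  6  3  7  2  4
dec:    5  3  3  4  1  4  4  3  3  3  2  3  2  2  1  1
Best peak at i=7 (value 15): inc=5, dec=4, length 5+4−1 = 8.

8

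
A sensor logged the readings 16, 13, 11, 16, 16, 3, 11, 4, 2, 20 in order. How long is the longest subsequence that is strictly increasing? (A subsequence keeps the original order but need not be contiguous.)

Track the smallest tail for each achievable length (strict):
16 → extends → [16]
13 → replaces 16 → [13]
11 → replaces 13 → [11]
16 → extends → [11, 16]
16 → already a tail → [11, 16]
3 → replaces 11 → [3, 16]
11 → replaces 16 → [3, 11]
4 → replaces 11 → [3, 4]
2 → replaces 3 → [2, 4]
20 → extends → [2, 4, 20]
Three tails, so the longest strictly increasing subsequence has length 3 (e.g. 13, 16, 20).

3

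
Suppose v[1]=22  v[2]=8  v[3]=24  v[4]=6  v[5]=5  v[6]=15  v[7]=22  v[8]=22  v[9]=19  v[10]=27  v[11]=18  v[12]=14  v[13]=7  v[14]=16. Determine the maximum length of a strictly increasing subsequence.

Track the smallest tail for each achievable length (strict):
22 → extends → [22]
8 → replaces 22 → [8]
24 → extends → [8, 24]
6 → replaces 8 → [6, 24]
5 → replaces 6 → [5, 24]
15 → replaces 24 → [5, 15]
22 → extends → [5, 15, 22]
22 → already a tail → [5, 15, 22]
19 → replaces 22 → [5, 15, 19]
27 → extends → [5, 15, 19, 27]
18 → replaces 19 → [5, 15, 18, 27]
14 → replaces 15 → [5, 14, 18, 27]
7 → replaces 14 → [5, 7, 18, 27]
16 → replaces 18 → [5, 7, 16, 27]
Four tails, so the longest strictly increasing subsequence has length 4 (e.g. 8, 15, 22, 27).

4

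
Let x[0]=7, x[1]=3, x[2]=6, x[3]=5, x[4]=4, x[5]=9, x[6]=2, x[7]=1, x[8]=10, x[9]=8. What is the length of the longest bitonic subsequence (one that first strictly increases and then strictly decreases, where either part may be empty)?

6

inc[i] = longest strictly increasing subsequence ending at i; dec[i] = longest strictly decreasing subsequence starting at i:
i:      0  1  2  3  4  5  6  7  8  9
x[i]:   7  3  6  5  4  9  2  1 10  8
inc:    1  1  2  2  2  3  1  1  4  3
dec:    6  3  5  4  3  3  2  1  2  1
Best peak at i=0 (value 7): inc=1, dec=6, length 1+6−1 = 6.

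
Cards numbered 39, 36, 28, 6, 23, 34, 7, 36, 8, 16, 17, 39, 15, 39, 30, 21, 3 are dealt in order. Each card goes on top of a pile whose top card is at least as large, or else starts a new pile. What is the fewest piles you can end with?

6

Place each on the leftmost legal pile:
39 → new pile 1 (tops now [39])
36 → pile 1 (tops now [36])
28 → pile 1 (tops now [28])
6 → pile 1 (tops now [6])
23 → new pile 2 (tops now [6, 23])
34 → new pile 3 (tops now [6, 23, 34])
7 → pile 2 (tops now [6, 7, 34])
36 → new pile 4 (tops now [6, 7, 34, 36])
8 → pile 3 (tops now [6, 7, 8, 36])
16 → pile 4 (tops now [6, 7, 8, 16])
17 → new pile 5 (tops now [6, 7, 8, 16, 17])
39 → new pile 6 (tops now [6, 7, 8, 16, 17, 39])
15 → pile 4 (tops now [6, 7, 8, 15, 17, 39])
39 → pile 6 (tops now [6, 7, 8, 15, 17, 39])
30 → pile 6 (tops now [6, 7, 8, 15, 17, 30])
21 → pile 6 (tops now [6, 7, 8, 15, 17, 21])
3 → pile 1 (tops now [3, 7, 8, 15, 17, 21])
Six piles.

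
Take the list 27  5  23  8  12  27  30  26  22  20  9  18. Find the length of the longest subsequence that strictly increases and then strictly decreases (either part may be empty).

9

inc[i] = longest strictly increasing subsequence ending at i; dec[i] = longest strictly decreasing subsequence starting at i:
i:      1  2  3  4  5  6  7  8  9 10 11 12
a[i]:  27  5 23  8 12 27 30 26 22 20  9 18
inc:    1  1  2  2  3  4  5  4  4  4  3  4
dec:    5  1  4  1  2  5  5  4  3  2  1  1
Best peak at i=7 (value 30): inc=5, dec=5, length 5+5−1 = 9.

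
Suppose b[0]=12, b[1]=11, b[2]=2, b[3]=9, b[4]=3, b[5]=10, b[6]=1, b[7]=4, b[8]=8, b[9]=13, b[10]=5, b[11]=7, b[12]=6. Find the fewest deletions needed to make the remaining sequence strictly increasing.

8

Fewest deletions = n − (longest strictly increasing subsequence).
Patience tails:
12 → extends → [12]
11 → replaces 12 → [11]
2 → replaces 11 → [2]
9 → extends → [2, 9]
3 → replaces 9 → [2, 3]
10 → extends → [2, 3, 10]
1 → replaces 2 → [1, 3, 10]
4 → replaces 10 → [1, 3, 4]
8 → extends → [1, 3, 4, 8]
13 → extends → [1, 3, 4, 8, 13]
5 → replaces 8 → [1, 3, 4, 5, 13]
7 → replaces 13 → [1, 3, 4, 5, 7]
6 → replaces 7 → [1, 3, 4, 5, 6]
Longest strictly increasing subsequence has length 5, so deletions = 13 − 5 = 8.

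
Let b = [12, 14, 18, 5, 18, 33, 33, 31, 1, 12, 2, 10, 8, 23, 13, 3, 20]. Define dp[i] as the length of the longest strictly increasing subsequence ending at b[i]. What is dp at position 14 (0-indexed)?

4

dp[i] = 1 + max{dp[j] : j<i, b[j]<b[i]} (or 1 if no such j):
i:      0  1  2  3  4  5  6  7  8  9 10 11 12 13 14 15 16
b[i]:  12 14 18  5 18 33 33 31  1 12  2 10  8 23 13  3 20
dp:     1  2  3  1  3  4  4  4  1  2  2  3  3  4  4  3  5
At index 14 the value is 4.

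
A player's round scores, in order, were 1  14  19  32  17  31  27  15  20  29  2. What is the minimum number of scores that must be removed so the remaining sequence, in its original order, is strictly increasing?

Fewest deletions = n − (longest strictly increasing subsequence).
Patience tails:
1 → extends → [1]
14 → extends → [1, 14]
19 → extends → [1, 14, 19]
32 → extends → [1, 14, 19, 32]
17 → replaces 19 → [1, 14, 17, 32]
31 → replaces 32 → [1, 14, 17, 31]
27 → replaces 31 → [1, 14, 17, 27]
15 → replaces 17 → [1, 14, 15, 27]
20 → replaces 27 → [1, 14, 15, 20]
29 → extends → [1, 14, 15, 20, 29]
2 → replaces 14 → [1, 2, 15, 20, 29]
Longest strictly increasing subsequence has length 5, so deletions = 11 − 5 = 6.

6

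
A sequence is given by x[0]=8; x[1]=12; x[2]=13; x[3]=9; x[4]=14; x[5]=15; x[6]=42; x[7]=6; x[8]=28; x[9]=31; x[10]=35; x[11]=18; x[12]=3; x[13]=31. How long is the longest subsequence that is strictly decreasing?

Let dp[i] be the longest strictly decreasing subsequence ending at i:
i:      0  1  2  3  4  5  6  7  8  9 10 11 12 13
x[i]:   8 12 13  9 14 15 42  6 28 31 35 18  3 31
dp:     1  1  1  2  1  1  1  3  2  2  2  3  4  3
Maximum is 4.

4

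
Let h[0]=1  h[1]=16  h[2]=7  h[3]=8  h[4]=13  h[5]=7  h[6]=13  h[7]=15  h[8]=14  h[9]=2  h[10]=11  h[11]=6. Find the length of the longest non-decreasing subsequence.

Track the smallest tail for each achievable length (allowing ties):
1 → extends → [1]
16 → extends → [1, 16]
7 → replaces 16 → [1, 7]
8 → extends → [1, 7, 8]
13 → extends → [1, 7, 8, 13]
7 → replaces 8 → [1, 7, 7, 13]
13 → extends → [1, 7, 7, 13, 13]
15 → extends → [1, 7, 7, 13, 13, 15]
14 → replaces 15 → [1, 7, 7, 13, 13, 14]
2 → replaces 7 → [1, 2, 7, 13, 13, 14]
11 → replaces 13 → [1, 2, 7, 11, 13, 14]
6 → replaces 7 → [1, 2, 6, 11, 13, 14]
Six tails, so the longest non-decreasing subsequence has length 6 (e.g. 1, 7, 8, 13, 13, 15).

6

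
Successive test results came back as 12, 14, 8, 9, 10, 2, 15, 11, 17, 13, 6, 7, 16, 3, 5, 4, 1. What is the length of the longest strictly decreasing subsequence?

Negate each value so 'decreasing' becomes 'increasing', then run patience tails on the negated sequence:
-12 → extends → [-12]
-14 → replaces -12 → [-14]
-8 → extends → [-14, -8]
-9 → replaces -8 → [-14, -9]
-10 → replaces -9 → [-14, -10]
-2 → extends → [-14, -10, -2]
-15 → replaces -14 → [-15, -10, -2]
-11 → replaces -10 → [-15, -11, -2]
-17 → replaces -15 → [-17, -11, -2]
-13 → replaces -11 → [-17, -13, -2]
-6 → replaces -2 → [-17, -13, -6]
-7 → replaces -6 → [-17, -13, -7]
-16 → replaces -13 → [-17, -16, -7]
-3 → extends → [-17, -16, -7, -3]
-5 → replaces -3 → [-17, -16, -7, -5]
-4 → extends → [-17, -16, -7, -5, -4]
-1 → extends → [-17, -16, -7, -5, -4, -1]
Six tails, so the longest strictly decreasing subsequence of the original has length 6.

6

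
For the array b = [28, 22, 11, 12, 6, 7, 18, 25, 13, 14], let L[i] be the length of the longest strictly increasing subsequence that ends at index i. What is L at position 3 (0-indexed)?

2

dp[i] = 1 + max{dp[j] : j<i, b[j]<b[i]} (or 1 if no such j):
i:      0  1  2  3  4  5  6  7  8  9
b[i]:  28 22 11 12  6  7 18 25 13 14
dp:     1  1  1  2  1  2  3  4  3  4
At index 3 the value is 2.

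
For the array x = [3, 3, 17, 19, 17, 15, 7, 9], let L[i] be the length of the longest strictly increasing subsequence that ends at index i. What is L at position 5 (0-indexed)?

dp[i] = 1 + max{dp[j] : j<i, x[j]<x[i]} (or 1 if no such j):
i:      0  1  2  3  4  5  6  7
x[i]:   3  3 17 19 17 15  7  9
dp:     1  1  2  3  2  2  2  3
At index 5 the value is 2.

2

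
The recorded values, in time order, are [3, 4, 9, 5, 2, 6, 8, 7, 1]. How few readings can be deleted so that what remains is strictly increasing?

4

Fewest deletions = n − (longest strictly increasing subsequence).
Patience tails:
3 → extends → [3]
4 → extends → [3, 4]
9 → extends → [3, 4, 9]
5 → replaces 9 → [3, 4, 5]
2 → replaces 3 → [2, 4, 5]
6 → extends → [2, 4, 5, 6]
8 → extends → [2, 4, 5, 6, 8]
7 → replaces 8 → [2, 4, 5, 6, 7]
1 → replaces 2 → [1, 4, 5, 6, 7]
Longest strictly increasing subsequence has length 5, so deletions = 9 − 5 = 4.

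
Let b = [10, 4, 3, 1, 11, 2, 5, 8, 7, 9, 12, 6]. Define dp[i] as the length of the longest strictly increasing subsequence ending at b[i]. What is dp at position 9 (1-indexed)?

dp[i] = 1 + max{dp[j] : j<i, b[j]<b[i]} (or 1 if no such j):
i:      1  2  3  4  5  6  7  8  9 10 11 12
b[i]:  10  4  3  1 11  2  5  8  7  9 12  6
dp:     1  1  1  1  2  2  3  4  4  5  6  4
At index 9 the value is 4.

4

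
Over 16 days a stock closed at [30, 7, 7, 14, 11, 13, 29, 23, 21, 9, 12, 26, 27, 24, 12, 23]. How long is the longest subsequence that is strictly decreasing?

5

Negate each value so 'decreasing' becomes 'increasing', then run patience tails on the negated sequence:
-30 → extends → [-30]
-7 → extends → [-30, -7]
-7 → already a tail → [-30, -7]
-14 → replaces -7 → [-30, -14]
-11 → extends → [-30, -14, -11]
-13 → replaces -11 → [-30, -14, -13]
-29 → replaces -14 → [-30, -29, -13]
-23 → replaces -13 → [-30, -29, -23]
-21 → extends → [-30, -29, -23, -21]
-9 → extends → [-30, -29, -23, -21, -9]
-12 → replaces -9 → [-30, -29, -23, -21, -12]
-26 → replaces -23 → [-30, -29, -26, -21, -12]
-27 → replaces -26 → [-30, -29, -27, -21, -12]
-24 → replaces -21 → [-30, -29, -27, -24, -12]
-12 → already a tail → [-30, -29, -27, -24, -12]
-23 → replaces -12 → [-30, -29, -27, -24, -23]
Five tails, so the longest strictly decreasing subsequence of the original has length 5.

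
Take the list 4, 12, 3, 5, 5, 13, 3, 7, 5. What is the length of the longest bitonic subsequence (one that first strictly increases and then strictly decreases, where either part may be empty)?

5

inc[i] = longest strictly increasing subsequence ending at i; dec[i] = longest strictly decreasing subsequence starting at i:
i:      1  2  3  4  5  6  7  8  9
a[i]:   4 12  3  5  5 13  3  7  5
inc:    1  2  1  2  2  3  1  3  2
dec:    2  3  1  2  2  3  1  2  1
Best peak at i=6 (value 13): inc=3, dec=3, length 3+3−1 = 5.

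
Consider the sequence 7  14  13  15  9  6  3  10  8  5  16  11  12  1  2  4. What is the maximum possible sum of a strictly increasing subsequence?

52

Let S[i] be the best sum of a strictly increasing subsequence ending at i:
i:      1  2  3  4  5  6  7  8  9 10 11 12 13 14 15 16
a[i]:   7 14 13 15  9  6  3 10  8  5 16 11 12  1  2  4
S:      7 21 20 36 16  6  3 26 15  8 52 37 49  1  3  7
Maximum is 52 (e.g. 7 + 14 + 15 + 16).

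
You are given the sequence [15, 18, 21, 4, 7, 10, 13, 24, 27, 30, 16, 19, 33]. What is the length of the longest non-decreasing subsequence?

Let dp[i] be the length of the longest such subsequence ending at index i:
i:      1  2  3  4  5  6  7  8  9 10 11 12 13
a[i]:  15 18 21  4  7 10 13 24 27 30 16 19 33
dp:     1  2  3  1  2  3  4  5  6  7  5  6  8
Maximum dp value is 8.

8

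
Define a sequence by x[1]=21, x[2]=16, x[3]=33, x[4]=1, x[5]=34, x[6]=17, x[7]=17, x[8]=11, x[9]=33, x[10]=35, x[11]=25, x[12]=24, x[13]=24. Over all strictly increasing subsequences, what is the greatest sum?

123

Let S[i] be the best sum of a strictly increasing subsequence ending at i:
i:       1   2   3   4   5   6   7   8   9  10  11  12  13
x[i]:   21  16  33   1  34  17  17  11  33  35  25  24  24
S:      21  16  54   1  88  33  33  12  66 123  58  57  57
Maximum is 123 (e.g. 21 + 33 + 34 + 35).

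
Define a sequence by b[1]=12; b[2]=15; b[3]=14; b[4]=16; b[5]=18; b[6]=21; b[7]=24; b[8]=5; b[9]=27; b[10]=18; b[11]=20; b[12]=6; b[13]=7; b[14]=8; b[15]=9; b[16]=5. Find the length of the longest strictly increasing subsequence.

7

Track the smallest tail for each achievable length (strict):
12 → extends → [12]
15 → extends → [12, 15]
14 → replaces 15 → [12, 14]
16 → extends → [12, 14, 16]
18 → extends → [12, 14, 16, 18]
21 → extends → [12, 14, 16, 18, 21]
24 → extends → [12, 14, 16, 18, 21, 24]
5 → replaces 12 → [5, 14, 16, 18, 21, 24]
27 → extends → [5, 14, 16, 18, 21, 24, 27]
18 → already a tail → [5, 14, 16, 18, 21, 24, 27]
20 → replaces 21 → [5, 14, 16, 18, 20, 24, 27]
6 → replaces 14 → [5, 6, 16, 18, 20, 24, 27]
7 → replaces 16 → [5, 6, 7, 18, 20, 24, 27]
8 → replaces 18 → [5, 6, 7, 8, 20, 24, 27]
9 → replaces 20 → [5, 6, 7, 8, 9, 24, 27]
5 → already a tail → [5, 6, 7, 8, 9, 24, 27]
Seven tails, so the longest strictly increasing subsequence has length 7 (e.g. 12, 15, 16, 18, 21, 24, 27).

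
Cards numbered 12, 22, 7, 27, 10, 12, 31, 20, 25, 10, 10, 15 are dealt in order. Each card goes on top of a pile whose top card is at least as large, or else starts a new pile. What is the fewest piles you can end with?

5

The minimum number of non-increasing subsequences covering a sequence equals the length of its longest strictly increasing subsequence.
LIS length is 5 (e.g. 7, 10, 12, 20, 25), so 5 piles are needed.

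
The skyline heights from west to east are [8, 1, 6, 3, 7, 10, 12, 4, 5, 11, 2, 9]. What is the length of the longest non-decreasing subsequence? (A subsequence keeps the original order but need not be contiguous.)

5

Let dp[i] be the length of the longest such subsequence ending at index i:
i:      1  2  3  4  5  6  7  8  9 10 11 12
a[i]:   8  1  6  3  7 10 12  4  5 11  2  9
dp:     1  1  2  2  3  4  5  3  4  5  2  5
Maximum dp value is 5.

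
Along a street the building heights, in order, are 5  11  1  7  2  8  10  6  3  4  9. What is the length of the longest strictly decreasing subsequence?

4

Negate each value so 'decreasing' becomes 'increasing', then run patience tails on the negated sequence:
-5 → extends → [-5]
-11 → replaces -5 → [-11]
-1 → extends → [-11, -1]
-7 → replaces -1 → [-11, -7]
-2 → extends → [-11, -7, -2]
-8 → replaces -7 → [-11, -8, -2]
-10 → replaces -8 → [-11, -10, -2]
-6 → replaces -2 → [-11, -10, -6]
-3 → extends → [-11, -10, -6, -3]
-4 → replaces -3 → [-11, -10, -6, -4]
-9 → replaces -6 → [-11, -10, -9, -4]
Four tails, so the longest strictly decreasing subsequence of the original has length 4.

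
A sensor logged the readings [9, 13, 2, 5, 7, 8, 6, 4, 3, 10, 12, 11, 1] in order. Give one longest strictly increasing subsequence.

Patience tails give the LIS length; then backtrack through the dp parents:
9 → extends → [9]
13 → extends → [9, 13]
2 → replaces 9 → [2, 13]
5 → replaces 13 → [2, 5]
7 → extends → [2, 5, 7]
8 → extends → [2, 5, 7, 8]
6 → replaces 7 → [2, 5, 6, 8]
4 → replaces 5 → [2, 4, 6, 8]
3 → replaces 4 → [2, 3, 6, 8]
10 → extends → [2, 3, 6, 8, 10]
12 → extends → [2, 3, 6, 8, 10, 12]
11 → replaces 12 → [2, 3, 6, 8, 10, 11]
1 → replaces 2 → [1, 3, 6, 8, 10, 11]
Length 6; one witness is 2, 5, 7, 8, 10, 12.

2, 5, 7, 8, 10, 12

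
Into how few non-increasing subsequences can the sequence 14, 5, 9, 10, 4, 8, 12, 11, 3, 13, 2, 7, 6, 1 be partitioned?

5

Place each on the leftmost legal pile:
14 → new pile 1 (tops now [14])
5 → pile 1 (tops now [5])
9 → new pile 2 (tops now [5, 9])
10 → new pile 3 (tops now [5, 9, 10])
4 → pile 1 (tops now [4, 9, 10])
8 → pile 2 (tops now [4, 8, 10])
12 → new pile 4 (tops now [4, 8, 10, 12])
11 → pile 4 (tops now [4, 8, 10, 11])
3 → pile 1 (tops now [3, 8, 10, 11])
13 → new pile 5 (tops now [3, 8, 10, 11, 13])
2 → pile 1 (tops now [2, 8, 10, 11, 13])
7 → pile 2 (tops now [2, 7, 10, 11, 13])
6 → pile 2 (tops now [2, 6, 10, 11, 13])
1 → pile 1 (tops now [1, 6, 10, 11, 13])
Five piles.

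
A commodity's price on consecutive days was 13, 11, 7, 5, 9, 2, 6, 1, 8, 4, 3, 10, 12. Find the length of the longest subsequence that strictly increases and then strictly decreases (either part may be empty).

inc[i] = longest strictly increasing subsequence ending at i; dec[i] = longest strictly decreasing subsequence starting at i:
i:      1  2  3  4  5  6  7  8  9 10 11 12 13
a[i]:  13 11  7  5  9  2  6  1  8  4  3 10 12
inc:    1  1  1  1  2  1  2  1  3  2  2  4  5
dec:    6  5  4  3  4  2  3  1  3  2  1  1  1
Best peak at i=1 (value 13): inc=1, dec=6, length 1+6−1 = 6.

6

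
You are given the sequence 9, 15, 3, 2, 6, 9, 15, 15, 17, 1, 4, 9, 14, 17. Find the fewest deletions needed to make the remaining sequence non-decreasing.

Fewest deletions = n − (longest non-decreasing subsequence).
i:      1  2  3  4  5  6  7  8  9 10 11 12 13 14
a[i]:   9 15  3  2  6  9 15 15 17  1  4  9 14 17
dp:     1  2  1  1  2  3  4  5  6  1  2  4  5  7
max dp = 7, so deletions = 14 − 7 = 7.

7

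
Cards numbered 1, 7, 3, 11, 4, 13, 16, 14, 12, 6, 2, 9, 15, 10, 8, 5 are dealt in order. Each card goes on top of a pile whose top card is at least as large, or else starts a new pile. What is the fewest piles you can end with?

6

Place each on the leftmost legal pile:
1 → new pile 1 (tops now [1])
7 → new pile 2 (tops now [1, 7])
3 → pile 2 (tops now [1, 3])
11 → new pile 3 (tops now [1, 3, 11])
4 → pile 3 (tops now [1, 3, 4])
13 → new pile 4 (tops now [1, 3, 4, 13])
16 → new pile 5 (tops now [1, 3, 4, 13, 16])
14 → pile 5 (tops now [1, 3, 4, 13, 14])
12 → pile 4 (tops now [1, 3, 4, 12, 14])
6 → pile 4 (tops now [1, 3, 4, 6, 14])
2 → pile 2 (tops now [1, 2, 4, 6, 14])
9 → pile 5 (tops now [1, 2, 4, 6, 9])
15 → new pile 6 (tops now [1, 2, 4, 6, 9, 15])
10 → pile 6 (tops now [1, 2, 4, 6, 9, 10])
8 → pile 5 (tops now [1, 2, 4, 6, 8, 10])
5 → pile 4 (tops now [1, 2, 4, 5, 8, 10])
Six piles.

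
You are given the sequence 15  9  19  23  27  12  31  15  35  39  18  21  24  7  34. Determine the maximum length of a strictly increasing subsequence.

Track the smallest tail for each achievable length (strict):
15 → extends → [15]
9 → replaces 15 → [9]
19 → extends → [9, 19]
23 → extends → [9, 19, 23]
27 → extends → [9, 19, 23, 27]
12 → replaces 19 → [9, 12, 23, 27]
31 → extends → [9, 12, 23, 27, 31]
15 → replaces 23 → [9, 12, 15, 27, 31]
35 → extends → [9, 12, 15, 27, 31, 35]
39 → extends → [9, 12, 15, 27, 31, 35, 39]
18 → replaces 27 → [9, 12, 15, 18, 31, 35, 39]
21 → replaces 31 → [9, 12, 15, 18, 21, 35, 39]
24 → replaces 35 → [9, 12, 15, 18, 21, 24, 39]
7 → replaces 9 → [7, 12, 15, 18, 21, 24, 39]
34 → replaces 39 → [7, 12, 15, 18, 21, 24, 34]
Seven tails, so the longest strictly increasing subsequence has length 7 (e.g. 15, 19, 23, 27, 31, 35, 39).

7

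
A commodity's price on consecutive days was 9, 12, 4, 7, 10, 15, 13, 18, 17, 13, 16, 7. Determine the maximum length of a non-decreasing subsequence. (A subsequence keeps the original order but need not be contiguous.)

Track the smallest tail for each achievable length (allowing ties):
9 → extends → [9]
12 → extends → [9, 12]
4 → replaces 9 → [4, 12]
7 → replaces 12 → [4, 7]
10 → extends → [4, 7, 10]
15 → extends → [4, 7, 10, 15]
13 → replaces 15 → [4, 7, 10, 13]
18 → extends → [4, 7, 10, 13, 18]
17 → replaces 18 → [4, 7, 10, 13, 17]
13 → replaces 17 → [4, 7, 10, 13, 13]
16 → extends → [4, 7, 10, 13, 13, 16]
7 → replaces 10 → [4, 7, 7, 13, 13, 16]
Six tails, so the longest non-decreasing subsequence has length 6 (e.g. 4, 7, 10, 13, 13, 16).

6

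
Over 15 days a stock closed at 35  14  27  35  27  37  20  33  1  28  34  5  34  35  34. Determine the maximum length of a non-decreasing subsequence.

7

Track the smallest tail for each achievable length (allowing ties):
35 → extends → [35]
14 → replaces 35 → [14]
27 → extends → [14, 27]
35 → extends → [14, 27, 35]
27 → replaces 35 → [14, 27, 27]
37 → extends → [14, 27, 27, 37]
20 → replaces 27 → [14, 20, 27, 37]
33 → replaces 37 → [14, 20, 27, 33]
1 → replaces 14 → [1, 20, 27, 33]
28 → replaces 33 → [1, 20, 27, 28]
34 → extends → [1, 20, 27, 28, 34]
5 → replaces 20 → [1, 5, 27, 28, 34]
34 → extends → [1, 5, 27, 28, 34, 34]
35 → extends → [1, 5, 27, 28, 34, 34, 35]
34 → replaces 35 → [1, 5, 27, 28, 34, 34, 34]
Seven tails, so the longest non-decreasing subsequence has length 7 (e.g. 14, 27, 27, 33, 34, 34, 35).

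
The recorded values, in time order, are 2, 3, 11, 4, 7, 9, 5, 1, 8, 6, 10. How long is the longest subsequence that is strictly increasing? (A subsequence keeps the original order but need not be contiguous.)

Track the smallest tail for each achievable length (strict):
2 → extends → [2]
3 → extends → [2, 3]
11 → extends → [2, 3, 11]
4 → replaces 11 → [2, 3, 4]
7 → extends → [2, 3, 4, 7]
9 → extends → [2, 3, 4, 7, 9]
5 → replaces 7 → [2, 3, 4, 5, 9]
1 → replaces 2 → [1, 3, 4, 5, 9]
8 → replaces 9 → [1, 3, 4, 5, 8]
6 → replaces 8 → [1, 3, 4, 5, 6]
10 → extends → [1, 3, 4, 5, 6, 10]
Six tails, so the longest strictly increasing subsequence has length 6 (e.g. 2, 3, 4, 7, 9, 10).

6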